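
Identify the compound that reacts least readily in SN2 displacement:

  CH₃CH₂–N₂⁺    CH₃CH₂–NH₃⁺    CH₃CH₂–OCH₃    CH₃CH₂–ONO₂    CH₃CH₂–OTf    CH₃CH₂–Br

CH₃CH₂–OCH₃

With the same alkyl group throughout, only the leaving group differentiates the rates.
The more stable X⁻ (or X) is on its own — i.e. the weaker a base it is — the better a leaving group it makes.
CH₃CH₂–N₂⁺ loses N₂: no meaningful conjugate acid; N₂ departs as an exceptionally stable neutral molecule
CH₃CH₂–OTf loses OTf⁻: pKₐ(CF₃SO₃H (triflic acid)) ≈ -14
CH₃CH₂–Br loses Br⁻: pKₐ(HBr) ≈ -9
CH₃CH₂–ONO₂ loses NO₃⁻: pKₐ(HNO₃) ≈ -1.3
CH₃CH₂–NH₃⁺ loses NH₃: pKₐ(NH₄⁺) ≈ 9.2
CH₃CH₂–OCH₃ loses CH₃O⁻: pKₐ(CH₃OH) ≈ 15.5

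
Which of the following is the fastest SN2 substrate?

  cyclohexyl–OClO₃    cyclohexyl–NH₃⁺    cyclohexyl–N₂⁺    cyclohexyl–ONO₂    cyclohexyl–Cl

The skeletons are identical, so relative rate is governed entirely by leaving-group ability.
The more stable X⁻ (or X) is on its own — i.e. the weaker a base it is — the better a leaving group it makes.
cyclohexyl–N₂⁺ loses N₂: no meaningful conjugate acid; N₂ departs as an exceptionally stable neutral molecule
cyclohexyl–OClO₃ loses ClO₄⁻: pKₐ(HClO₄) ≈ -10
cyclohexyl–Cl loses Cl⁻: pKₐ(HCl) ≈ -7
cyclohexyl–ONO₂ loses NO₃⁻: pKₐ(HNO₃) ≈ -1.3
cyclohexyl–NH₃⁺ loses NH₃: pKₐ(NH₄⁺) ≈ 9.2

cyclohexyl–N₂⁺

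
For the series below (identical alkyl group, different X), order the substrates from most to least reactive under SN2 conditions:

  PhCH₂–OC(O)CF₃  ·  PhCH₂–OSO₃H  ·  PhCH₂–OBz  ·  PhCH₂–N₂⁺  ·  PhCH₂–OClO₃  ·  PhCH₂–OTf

PhCH₂–N₂⁺ > PhCH₂–OTf > PhCH₂–OClO₃ > PhCH₂–OSO₃H > PhCH₂–OC(O)CF₃ > PhCH₂–OBz

The skeletons are identical, so relative rate is governed entirely by leaving-group ability.
Rank by basicity of the departing species: weakest base leaves most easily.
PhCH₂–N₂⁺ loses N₂: no meaningful conjugate acid; N₂ departs as an exceptionally stable neutral molecule
PhCH₂–OTf loses OTf⁻: pKₐ(CF₃SO₃H (triflic acid)) ≈ -14
PhCH₂–OClO₃ loses ClO₄⁻: pKₐ(HClO₄) ≈ -10
PhCH₂–OSO₃H loses HSO₄⁻: pKₐ(H₂SO₄) ≈ -3
PhCH₂–OC(O)CF₃ loses CF₃COO⁻: pKₐ(CF₃COOH) ≈ 0.2
PhCH₂–OBz loses PhCOO⁻: pKₐ(C₆H₅COOH) ≈ 4.2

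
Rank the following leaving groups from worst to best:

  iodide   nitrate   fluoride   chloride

fluoride < nitrate < chloride < iodide

Rank by basicity of the departing species: weakest base leaves most easily.
iodide: pKₐ(HI) ≈ -10
chloride: pKₐ(HCl) ≈ -7 — moderately weak base
nitrate: pKₐ(HNO₃) ≈ -1.3
fluoride: pKₐ(HF) ≈ 3.2 — small and strongly basic; the poor halide leaving group
Listed from poorest to best leaving group as asked.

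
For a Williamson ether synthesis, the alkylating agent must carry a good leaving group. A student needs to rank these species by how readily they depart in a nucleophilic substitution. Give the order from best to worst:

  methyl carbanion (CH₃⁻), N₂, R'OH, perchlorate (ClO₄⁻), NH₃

The more stable X⁻ (or X) is on its own — i.e. the weaker a base it is — the better a leaving group it makes.
N₂: no meaningful conjugate acid; N₂ departs as an exceptionally stable neutral molecule
perchlorate (ClO₄⁻): pKₐ(HClO₄) ≈ -10
R'OH: pKₐ(R'OH₂⁺) ≈ -2.4
NH₃: pKₐ(NH₄⁺) ≈ 9.2
methyl carbanion (CH₃⁻): pKₐ(CH₄) ≈ 48

N₂ > perchlorate (ClO₄⁻) > R'OH > NH₃ > methyl carbanion (CH₃⁻)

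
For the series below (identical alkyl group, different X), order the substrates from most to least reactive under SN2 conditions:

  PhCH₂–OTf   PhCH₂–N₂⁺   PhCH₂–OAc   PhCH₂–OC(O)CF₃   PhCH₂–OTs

PhCH₂–N₂⁺ > PhCH₂–OTf > PhCH₂–OTs > PhCH₂–OC(O)CF₃ > PhCH₂–OAc

Identical carbon frameworks mean the comparison reduces to leaving-group quality.
The more stable X⁻ (or X) is on its own — i.e. the weaker a base it is — the better a leaving group it makes.
PhCH₂–N₂⁺ loses N₂: no meaningful conjugate acid; N₂ departs as an exceptionally stable neutral molecule
PhCH₂–OTf loses OTf⁻: pKₐ(CF₃SO₃H (triflic acid)) ≈ -14
PhCH₂–OTs loses OTs⁻: pKₐ(p-CH₃C₆H₄SO₃H (TsOH)) ≈ -2.8
PhCH₂–OC(O)CF₃ loses CF₃COO⁻: pKₐ(CF₃COOH) ≈ 0.2
PhCH₂–OAc loses AcO⁻: pKₐ(CH₃COOH) ≈ 4.8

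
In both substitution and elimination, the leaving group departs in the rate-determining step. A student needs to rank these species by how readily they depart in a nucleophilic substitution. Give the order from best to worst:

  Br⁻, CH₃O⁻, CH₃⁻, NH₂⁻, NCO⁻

Br⁻ > NCO⁻ > CH₃O⁻ > NH₂⁻ > CH₃⁻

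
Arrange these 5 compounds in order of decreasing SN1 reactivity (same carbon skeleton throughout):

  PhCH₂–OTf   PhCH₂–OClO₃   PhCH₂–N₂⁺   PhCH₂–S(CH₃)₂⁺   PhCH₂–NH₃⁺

PhCH₂–N₂⁺ > PhCH₂–OTf > PhCH₂–OClO₃ > PhCH₂–S(CH₃)₂⁺ > PhCH₂–NH₃⁺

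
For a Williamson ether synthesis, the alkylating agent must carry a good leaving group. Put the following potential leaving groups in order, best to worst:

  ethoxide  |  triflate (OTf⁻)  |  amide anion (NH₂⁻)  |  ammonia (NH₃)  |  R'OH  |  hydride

A good leaving group is a weak base: the lower the pKₐ of its conjugate acid, the more readily it departs.
triflate (OTf⁻): pKₐ(CF₃SO₃H (triflic acid)) ≈ -14
R'OH: pKₐ(R'OH₂⁺) ≈ -2.4
ammonia (NH₃): pKₐ(NH₄⁺) ≈ 9.2 — neutral but moderately basic; leaves from R–NH₃⁺
ethoxide: pKₐ(CH₃CH₂OH) ≈ 16
hydride: pKₐ(H₂) ≈ 36
amide anion (NH₂⁻): pKₐ(NH₃) ≈ 38

triflate (OTf⁻) > R'OH > ammonia (NH₃) > ethoxide > hydride > amide anion (NH₂⁻)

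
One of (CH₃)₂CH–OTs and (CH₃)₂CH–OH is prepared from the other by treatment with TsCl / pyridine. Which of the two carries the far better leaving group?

(CH₃)₂CH–OTs

From (CH₃)₂CH–OH the departing group would be OH⁻ (pKₐ(H₂O) ≈ 15.7). Strong base; essentially never leaves without prior activation.
From (CH₃)₂CH–OTs the leaving group is OTs⁻ (pKₐ(p-CH₃C₆H₄SO₃H (TsOH)) ≈ -2.8). Resonance-delocalised arenesulfonate.
Treatment with TsCl / pyridine works by converting the hydroxyl into a tosylate, making (CH₃)₂CH–OTs enormously more reactive.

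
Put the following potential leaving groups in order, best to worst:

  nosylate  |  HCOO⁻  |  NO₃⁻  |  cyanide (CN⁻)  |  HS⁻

nosylate: pKₐ(p-O₂NC₆H₄SO₃H) ≈ -3.5 — p-nitro group further stabilises the sulfonate
NO₃⁻: pKₐ(HNO₃) ≈ -1.3 — resonance-delocalised over three oxygens
HCOO⁻: pKₐ(HCOOH) ≈ 3.8 — resonance-stabilised carboxylate
HS⁻: pKₐ(H₂S) ≈ 7 — larger and more polarisable than the oxygen analogue
cyanide (CN⁻): pKₐ(HCN) ≈ 9.2 — sp carbon stabilises the charge somewhat, but still a poor LG

nosylate > NO₃⁻ > HCOO⁻ > HS⁻ > cyanide (CN⁻)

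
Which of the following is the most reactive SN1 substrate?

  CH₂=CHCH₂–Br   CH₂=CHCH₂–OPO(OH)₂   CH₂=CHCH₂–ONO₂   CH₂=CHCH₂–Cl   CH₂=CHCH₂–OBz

The skeletons are identical, so relative rate is governed entirely by leaving-group ability.
Leaving-group ability tracks the stability of the departed species; conjugate-acid pKₐ is the usual yardstick (lower pKₐ → better LG).
CH₂=CHCH₂–Br loses Br⁻: pKₐ(HBr) ≈ -9
CH₂=CHCH₂–Cl loses Cl⁻: pKₐ(HCl) ≈ -7
CH₂=CHCH₂–ONO₂ loses NO₃⁻: pKₐ(HNO₃) ≈ -1.3
CH₂=CHCH₂–OPO(OH)₂ loses H₂PO₄⁻: pKₐ(H₃PO₄) ≈ 2.1
CH₂=CHCH₂–OBz loses PhCOO⁻: pKₐ(C₆H₅COOH) ≈ 4.2

CH₂=CHCH₂–Br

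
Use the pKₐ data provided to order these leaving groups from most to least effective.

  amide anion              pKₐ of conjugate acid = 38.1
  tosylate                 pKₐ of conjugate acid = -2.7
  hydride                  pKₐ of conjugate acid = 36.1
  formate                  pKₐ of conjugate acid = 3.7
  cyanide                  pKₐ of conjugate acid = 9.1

Lower conjugate-acid pKₐ ⇒ weaker base ⇒ better leaving group.
Sorting by the given values: tosylate (-2.7), formate (3.7), cyanide (9.1), hydride (36.1), amide anion (38.1).

tosylate > formate > cyanide > hydride > amide anion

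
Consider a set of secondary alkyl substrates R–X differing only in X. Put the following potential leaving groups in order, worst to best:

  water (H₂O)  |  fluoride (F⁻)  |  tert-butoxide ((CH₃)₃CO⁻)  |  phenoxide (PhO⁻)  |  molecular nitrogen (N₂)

tert-butoxide ((CH₃)₃CO⁻) < phenoxide (PhO⁻) < fluoride (F⁻) < water (H₂O) < molecular nitrogen (N₂)

molecular nitrogen (N₂): no meaningful conjugate acid; N₂ departs as an exceptionally stable neutral molecule
water (H₂O): pKₐ(H₃O⁺) ≈ -1.7
fluoride (F⁻): pKₐ(HF) ≈ 3.2
phenoxide (PhO⁻): pKₐ(C₆H₅OH (phenol)) ≈ 10 — resonance into the ring helps, but still a poor LG
tert-butoxide ((CH₃)₃CO⁻): pKₐ(t-BuOH) ≈ 18 — bulky, strongly basic alkoxide
The question asks for worst first, so the sequence is read in increasing leaving-group ability.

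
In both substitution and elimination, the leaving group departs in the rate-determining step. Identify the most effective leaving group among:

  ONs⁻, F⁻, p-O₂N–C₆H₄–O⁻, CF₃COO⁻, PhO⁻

ONs⁻: pKₐ(p-O₂NC₆H₄SO₃H) ≈ -3.5
CF₃COO⁻: pKₐ(CF₃COOH) ≈ 0.2
F⁻: pKₐ(HF) ≈ 3.2
p-O₂N–C₆H₄–O⁻: pKₐ(p-nitrophenol) ≈ 7.2
PhO⁻: pKₐ(C₆H₅OH (phenol)) ≈ 10

ONs⁻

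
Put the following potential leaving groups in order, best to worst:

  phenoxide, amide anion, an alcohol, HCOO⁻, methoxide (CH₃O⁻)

an alcohol > HCOO⁻ > phenoxide > methoxide (CH₃O⁻) > amide anion

an alcohol: pKₐ(R'OH₂⁺) ≈ -2.4 — neutral; leaves from a protonated ether (an oxonium ion, R–O(H)R'⁺)
HCOO⁻: pKₐ(HCOOH) ≈ 3.8 — resonance-stabilised carboxylate
phenoxide: pKₐ(C₆H₅OH (phenol)) ≈ 10 — resonance into the ring helps, but still a poor LG
methoxide (CH₃O⁻): pKₐ(CH₃OH) ≈ 15.5
amide anion: pKₐ(NH₃) ≈ 38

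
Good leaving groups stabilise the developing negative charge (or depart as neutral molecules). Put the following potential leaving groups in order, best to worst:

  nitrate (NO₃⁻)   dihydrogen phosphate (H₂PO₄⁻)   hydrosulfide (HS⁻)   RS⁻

nitrate (NO₃⁻) > dihydrogen phosphate (H₂PO₄⁻) > hydrosulfide (HS⁻) > RS⁻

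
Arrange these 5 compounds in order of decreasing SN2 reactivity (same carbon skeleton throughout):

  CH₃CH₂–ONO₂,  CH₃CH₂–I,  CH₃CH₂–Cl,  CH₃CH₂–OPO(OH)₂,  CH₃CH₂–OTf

With the same alkyl group throughout, only the leaving group differentiates the rates.
A good leaving group is a weak base: the lower the pKₐ of its conjugate acid, the more readily it departs.
CH₃CH₂–OTf loses OTf⁻: pKₐ(CF₃SO₃H (triflic acid)) ≈ -14
CH₃CH₂–I loses I⁻: pKₐ(HI) ≈ -10
CH₃CH₂–Cl loses Cl⁻: pKₐ(HCl) ≈ -7
CH₃CH₂–ONO₂ loses NO₃⁻: pKₐ(HNO₃) ≈ -1.3
CH₃CH₂–OPO(OH)₂ loses H₂PO₄⁻: pKₐ(H₃PO₄) ≈ 2.1

CH₃CH₂–OTf > CH₃CH₂–I > CH₃CH₂–Cl > CH₃CH₂–ONO₂ > CH₃CH₂–OPO(OH)₂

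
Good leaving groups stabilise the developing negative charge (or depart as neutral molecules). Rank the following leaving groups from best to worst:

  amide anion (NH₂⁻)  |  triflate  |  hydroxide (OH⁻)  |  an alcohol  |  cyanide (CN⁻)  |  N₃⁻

triflate > an alcohol > N₃⁻ > cyanide (CN⁻) > hydroxide (OH⁻) > amide anion (NH₂⁻)

triflate: pKₐ(CF₃SO₃H (triflic acid)) ≈ -14 — charge spread over three oxygens and a CF₃ group; the premier leaving group in synthesis
an alcohol: pKₐ(R'OH₂⁺) ≈ -2.4 — neutral; leaves from a protonated ether (an oxonium ion, R–O(H)R'⁺)
N₃⁻: pKₐ(HN₃) ≈ 4.7
cyanide (CN⁻): pKₐ(HCN) ≈ 9.2 — sp carbon stabilises the charge somewhat, but still a poor LG
hydroxide (OH⁻): pKₐ(H₂O) ≈ 15.7 — strong base; essentially never leaves without prior activation
amide anion (NH₂⁻): pKₐ(NH₃) ≈ 38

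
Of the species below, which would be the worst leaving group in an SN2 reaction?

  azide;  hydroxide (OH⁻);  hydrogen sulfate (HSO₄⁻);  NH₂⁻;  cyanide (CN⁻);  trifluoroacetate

Leaving-group ability tracks the stability of the departed species; conjugate-acid pKₐ is the usual yardstick (lower pKₐ → better LG).
hydrogen sulfate (HSO₄⁻): pKₐ(H₂SO₄) ≈ -3
trifluoroacetate: pKₐ(CF₃COOH) ≈ 0.2
azide: pKₐ(HN₃) ≈ 4.7
cyanide (CN⁻): pKₐ(HCN) ≈ 9.2
hydroxide (OH⁻): pKₐ(H₂O) ≈ 15.7
NH₂⁻: pKₐ(NH₃) ≈ 38

NH₂⁻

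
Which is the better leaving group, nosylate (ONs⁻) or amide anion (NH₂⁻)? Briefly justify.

nosylate (ONs⁻)

nosylate (ONs⁻) is the better leaving group.
pKₐ(p-O₂NC₆H₄SO₃H) ≈ -3.5 versus pKₐ(NH₃) ≈ 38: nosylate (ONs⁻) is the much weaker base.
P-nitro group further stabilises the sulfonate.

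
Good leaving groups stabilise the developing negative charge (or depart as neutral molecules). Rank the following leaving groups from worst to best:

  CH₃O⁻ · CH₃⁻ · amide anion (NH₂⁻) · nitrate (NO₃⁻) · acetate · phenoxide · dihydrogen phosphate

CH₃⁻ < amide anion (NH₂⁻) < CH₃O⁻ < phenoxide < acetate < dihydrogen phosphate < nitrate (NO₃⁻)

A good leaving group is a weak base: the lower the pKₐ of its conjugate acid, the more readily it departs.
nitrate (NO₃⁻): pKₐ(HNO₃) ≈ -1.3 — resonance-delocalised over three oxygens
dihydrogen phosphate: pKₐ(H₃PO₄) ≈ 2.1 — moderate base; biological leaving group after further activation
acetate: pKₐ(CH₃COOH) ≈ 4.8 — resonance-stabilised but still a weak base
phenoxide: pKₐ(C₆H₅OH (phenol)) ≈ 10 — resonance into the ring helps, but still a poor LG
CH₃O⁻: pKₐ(CH₃OH) ≈ 15.5 — strong base; alkoxides do not leave unassisted
amide anion (NH₂⁻): pKₐ(NH₃) ≈ 38
CH₃⁻: pKₐ(CH₄) ≈ 48 — unstabilised carbanion; the worst conceivable leaving group
Reversing gives the worst-to-best order requested.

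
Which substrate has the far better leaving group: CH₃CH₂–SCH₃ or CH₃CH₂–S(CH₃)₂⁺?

From CH₃CH₂–SCH₃ the departing group would be RS⁻ (pKₐ(RSH (a thiol)) ≈ 10.5). Moderately basic; rarely leaves without activation.
From CH₃CH₂–S(CH₃)₂⁺ the leaving group is SR'₂ (pKₐ(R'₂SH⁺) ≈ -7). Neutral; leaves from a sulfonium salt (R–SR'₂⁺).
(In practice CH₃CH₂–S(CH₃)₂⁺ is made from CH₃CH₂–SCH₃ by S-methylation with CH₃I, allowing neutral dimethyl sulfide, rather than methanethiolate, to depart.)

CH₃CH₂–S(CH₃)₂⁺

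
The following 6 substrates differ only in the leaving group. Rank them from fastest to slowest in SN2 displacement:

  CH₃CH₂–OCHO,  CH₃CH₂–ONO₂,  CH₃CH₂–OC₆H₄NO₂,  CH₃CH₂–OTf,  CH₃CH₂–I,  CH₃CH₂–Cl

Same R in every case — rank the leaving groups.
A good leaving group is a weak base: the lower the pKₐ of its conjugate acid, the more readily it departs.
CH₃CH₂–OTf loses OTf⁻: pKₐ(CF₃SO₃H (triflic acid)) ≈ -14
CH₃CH₂–I loses I⁻: pKₐ(HI) ≈ -10
CH₃CH₂–Cl loses Cl⁻: pKₐ(HCl) ≈ -7
CH₃CH₂–ONO₂ loses NO₃⁻: pKₐ(HNO₃) ≈ -1.3
CH₃CH₂–OCHO loses HCOO⁻: pKₐ(HCOOH) ≈ 3.8
CH₃CH₂–OC₆H₄NO₂ loses p-O₂N–C₆H₄–O⁻: pKₐ(p-nitrophenol) ≈ 7.2

CH₃CH₂–OTf > CH₃CH₂–I > CH₃CH₂–Cl > CH₃CH₂–ONO₂ > CH₃CH₂–OCHO > CH₃CH₂–OC₆H₄NO₂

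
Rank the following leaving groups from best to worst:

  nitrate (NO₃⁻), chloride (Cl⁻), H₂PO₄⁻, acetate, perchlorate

perchlorate > chloride (Cl⁻) > nitrate (NO₃⁻) > H₂PO₄⁻ > acetate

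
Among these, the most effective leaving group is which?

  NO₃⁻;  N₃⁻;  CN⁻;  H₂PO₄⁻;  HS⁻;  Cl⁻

Cl⁻

Rank by basicity of the departing species: weakest base leaves most easily.
Cl⁻: pKₐ(HCl) ≈ -7
NO₃⁻: pKₐ(HNO₃) ≈ -1.3
H₂PO₄⁻: pKₐ(H₃PO₄) ≈ 2.1
N₃⁻: pKₐ(HN₃) ≈ 4.7
HS⁻: pKₐ(H₂S) ≈ 7
CN⁻: pKₐ(HCN) ≈ 9.2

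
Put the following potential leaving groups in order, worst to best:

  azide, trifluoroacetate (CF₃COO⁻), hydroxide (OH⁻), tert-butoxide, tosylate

Rank by basicity of the departing species: weakest base leaves most easily.
tosylate: pKₐ(p-CH₃C₆H₄SO₃H (TsOH)) ≈ -2.8 — resonance-delocalised arenesulfonate
trifluoroacetate (CF₃COO⁻): pKₐ(CF₃COOH) ≈ 0.2 — strongly electron-withdrawing CF₃ stabilises the carboxylate
azide: pKₐ(HN₃) ≈ 4.7 — linear, resonance-stabilised
hydroxide (OH⁻): pKₐ(H₂O) ≈ 15.7 — strong base; essentially never leaves without prior activation
tert-butoxide: pKₐ(t-BuOH) ≈ 18
Reversing gives the worst-to-best order requested.

tert-butoxide < hydroxide (OH⁻) < azide < trifluoroacetate (CF₃COO⁻) < tosylate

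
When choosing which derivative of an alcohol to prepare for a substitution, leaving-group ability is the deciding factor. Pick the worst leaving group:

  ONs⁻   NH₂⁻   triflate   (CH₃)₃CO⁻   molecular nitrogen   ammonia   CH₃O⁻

Leaving-group ability tracks the stability of the departed species; conjugate-acid pKₐ is the usual yardstick (lower pKₐ → better LG).
molecular nitrogen: no meaningful conjugate acid; N₂ departs as an exceptionally stable neutral molecule
triflate: pKₐ(CF₃SO₃H (triflic acid)) ≈ -14
ONs⁻: pKₐ(p-O₂NC₆H₄SO₃H) ≈ -3.5
ammonia: pKₐ(NH₄⁺) ≈ 9.2
CH₃O⁻: pKₐ(CH₃OH) ≈ 15.5
(CH₃)₃CO⁻: pKₐ(t-BuOH) ≈ 18
NH₂⁻: pKₐ(NH₃) ≈ 38

NH₂⁻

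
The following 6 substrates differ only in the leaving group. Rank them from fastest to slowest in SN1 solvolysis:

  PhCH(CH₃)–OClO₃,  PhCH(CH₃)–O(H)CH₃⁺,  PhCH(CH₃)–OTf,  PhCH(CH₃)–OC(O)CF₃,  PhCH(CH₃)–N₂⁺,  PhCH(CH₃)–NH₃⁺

PhCH(CH₃)–N₂⁺ > PhCH(CH₃)–OTf > PhCH(CH₃)–OClO₃ > PhCH(CH₃)–O(H)CH₃⁺ > PhCH(CH₃)–OC(O)CF₃ > PhCH(CH₃)–NH₃⁺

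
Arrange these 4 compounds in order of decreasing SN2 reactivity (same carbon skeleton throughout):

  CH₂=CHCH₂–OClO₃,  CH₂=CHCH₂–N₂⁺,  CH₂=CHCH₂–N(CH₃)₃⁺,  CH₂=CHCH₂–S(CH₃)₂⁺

CH₂=CHCH₂–N₂⁺ > CH₂=CHCH₂–OClO₃ > CH₂=CHCH₂–S(CH₃)₂⁺ > CH₂=CHCH₂–N(CH₃)₃⁺

Same R in every case — rank the leaving groups.
The more stable X⁻ (or X) is on its own — i.e. the weaker a base it is — the better a leaving group it makes.
CH₂=CHCH₂–N₂⁺ loses N₂: no meaningful conjugate acid; N₂ departs as an exceptionally stable neutral molecule
CH₂=CHCH₂–OClO₃ loses ClO₄⁻: pKₐ(HClO₄) ≈ -10
CH₂=CHCH₂–S(CH₃)₂⁺ loses SR'₂: pKₐ(R'₂SH⁺) ≈ -7
CH₂=CHCH₂–N(CH₃)₃⁺ loses NR'₃: pKₐ(R'₃NH⁺) ≈ 10.7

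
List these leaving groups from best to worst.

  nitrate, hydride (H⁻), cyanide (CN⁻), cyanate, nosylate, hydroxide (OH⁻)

Leaving-group ability tracks the stability of the departed species; conjugate-acid pKₐ is the usual yardstick (lower pKₐ → better LG).
nosylate: pKₐ(p-O₂NC₆H₄SO₃H) ≈ -3.5
nitrate: pKₐ(HNO₃) ≈ -1.3 — resonance-delocalised over three oxygens
cyanate: pKₐ(HOCN) ≈ 3.5 — resonance between N and O
cyanide (CN⁻): pKₐ(HCN) ≈ 9.2 — sp carbon stabilises the charge somewhat, but still a poor LG
hydroxide (OH⁻): pKₐ(H₂O) ≈ 15.7 — strong base; essentially never leaves without prior activation
hydride (H⁻): pKₐ(H₂) ≈ 36 — extremely strong base; leaves only in special hydride-transfer contexts

nosylate > nitrate > cyanate > cyanide (CN⁻) > hydroxide (OH⁻) > hydride (H⁻)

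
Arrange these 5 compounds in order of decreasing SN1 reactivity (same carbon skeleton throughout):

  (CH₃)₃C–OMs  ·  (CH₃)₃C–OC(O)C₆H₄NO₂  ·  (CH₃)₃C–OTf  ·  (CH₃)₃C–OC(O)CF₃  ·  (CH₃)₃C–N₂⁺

Same R in every case — rank the leaving groups.
The more stable X⁻ (or X) is on its own — i.e. the weaker a base it is — the better a leaving group it makes.
(CH₃)₃C–N₂⁺ loses N₂: no meaningful conjugate acid; N₂ departs as an exceptionally stable neutral molecule
(CH₃)₃C–OTf loses OTf⁻: pKₐ(CF₃SO₃H (triflic acid)) ≈ -14
(CH₃)₃C–OMs loses OMs⁻: pKₐ(CH₃SO₃H (MsOH)) ≈ -1.9
(CH₃)₃C–OC(O)CF₃ loses CF₃COO⁻: pKₐ(CF₃COOH) ≈ 0.2
(CH₃)₃C–OC(O)C₆H₄NO₂ loses p-O₂N–C₆H₄–COO⁻: pKₐ(p-nitrobenzoic acid) ≈ 3.4

(CH₃)₃C–N₂⁺ > (CH₃)₃C–OTf > (CH₃)₃C–OMs > (CH₃)₃C–OC(O)CF₃ > (CH₃)₃C–OC(O)C₆H₄NO₂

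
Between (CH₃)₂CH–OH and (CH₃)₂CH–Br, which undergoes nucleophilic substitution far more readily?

From (CH₃)₂CH–OH the departing group would be OH⁻ (pKₐ(H₂O) ≈ 15.7). Strong base; essentially never leaves without prior activation.
From (CH₃)₂CH–Br the leaving group is Br⁻ (pKₐ(HBr) ≈ -9). Weak base; good leaving group.
(In practice (CH₃)₂CH–Br is made from (CH₃)₂CH–OH by treatment with PBr₃, replacing the hydroxyl with bromide.)

(CH₃)₂CH–Br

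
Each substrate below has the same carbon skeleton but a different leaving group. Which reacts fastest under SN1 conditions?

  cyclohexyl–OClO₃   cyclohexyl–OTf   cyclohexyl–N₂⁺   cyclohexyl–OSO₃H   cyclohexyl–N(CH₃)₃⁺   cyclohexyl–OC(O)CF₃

Identical carbon frameworks mean the comparison reduces to leaving-group quality.
The more stable X⁻ (or X) is on its own — i.e. the weaker a base it is — the better a leaving group it makes.
cyclohexyl–N₂⁺ loses N₂: no meaningful conjugate acid; N₂ departs as an exceptionally stable neutral molecule
cyclohexyl–OTf loses OTf⁻: pKₐ(CF₃SO₃H (triflic acid)) ≈ -14
cyclohexyl–OClO₃ loses ClO₄⁻: pKₐ(HClO₄) ≈ -10
cyclohexyl–OSO₃H loses HSO₄⁻: pKₐ(H₂SO₄) ≈ -3
cyclohexyl–OC(O)CF₃ loses CF₃COO⁻: pKₐ(CF₃COOH) ≈ 0.2
cyclohexyl–N(CH₃)₃⁺ loses NR'₃: pKₐ(R'₃NH⁺) ≈ 10.7

cyclohexyl–N₂⁺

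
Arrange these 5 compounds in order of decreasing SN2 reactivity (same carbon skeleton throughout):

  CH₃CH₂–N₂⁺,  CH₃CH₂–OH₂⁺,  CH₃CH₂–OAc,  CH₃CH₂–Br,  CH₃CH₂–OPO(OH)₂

CH₃CH₂–N₂⁺ > CH₃CH₂–Br > CH₃CH₂–OH₂⁺ > CH₃CH₂–OPO(OH)₂ > CH₃CH₂–OAc

With the same alkyl group throughout, only the leaving group differentiates the rates.
The more stable X⁻ (or X) is on its own — i.e. the weaker a base it is — the better a leaving group it makes.
CH₃CH₂–N₂⁺ loses N₂: no meaningful conjugate acid; N₂ departs as an exceptionally stable neutral molecule
CH₃CH₂–Br loses Br⁻: pKₐ(HBr) ≈ -9
CH₃CH₂–OH₂⁺ loses H₂O: pKₐ(H₃O⁺) ≈ -1.7
CH₃CH₂–OPO(OH)₂ loses H₂PO₄⁻: pKₐ(H₃PO₄) ≈ 2.1
CH₃CH₂–OAc loses AcO⁻: pKₐ(CH₃COOH) ≈ 4.8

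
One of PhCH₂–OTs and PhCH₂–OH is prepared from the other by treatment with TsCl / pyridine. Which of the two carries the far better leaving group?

From PhCH₂–OH the departing group would be OH⁻ (pKₐ(H₂O) ≈ 15.7). Strong base; essentially never leaves without prior activation.
From PhCH₂–OTs the leaving group is OTs⁻ (pKₐ(p-CH₃C₆H₄SO₃H (TsOH)) ≈ -2.8). Resonance-delocalised arenesulfonate.
Treatment with TsCl / pyridine works by converting the hydroxyl into a tosylate, making PhCH₂–OTs enormously more reactive.

PhCH₂–OTs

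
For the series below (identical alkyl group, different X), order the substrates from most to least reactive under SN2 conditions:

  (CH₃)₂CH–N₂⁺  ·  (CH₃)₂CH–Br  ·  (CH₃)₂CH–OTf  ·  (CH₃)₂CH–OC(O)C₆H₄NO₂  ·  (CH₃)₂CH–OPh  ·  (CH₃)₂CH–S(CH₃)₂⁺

The skeletons are identical, so relative rate is governed entirely by leaving-group ability.
A good leaving group is a weak base: the lower the pKₐ of its conjugate acid, the more readily it departs.
(CH₃)₂CH–N₂⁺ loses N₂: no meaningful conjugate acid; N₂ departs as an exceptionally stable neutral molecule
(CH₃)₂CH–OTf loses OTf⁻: pKₐ(CF₃SO₃H (triflic acid)) ≈ -14
(CH₃)₂CH–Br loses Br⁻: pKₐ(HBr) ≈ -9
(CH₃)₂CH–S(CH₃)₂⁺ loses SR'₂: pKₐ(R'₂SH⁺) ≈ -7
(CH₃)₂CH–OC(O)C₆H₄NO₂ loses p-O₂N–C₆H₄–COO⁻: pKₐ(p-nitrobenzoic acid) ≈ 3.4
(CH₃)₂CH–OPh loses PhO⁻: pKₐ(C₆H₅OH (phenol)) ≈ 10

(CH₃)₂CH–N₂⁺ > (CH₃)₂CH–OTf > (CH₃)₂CH–Br > (CH₃)₂CH–S(CH₃)₂⁺ > (CH₃)₂CH–OC(O)C₆H₄NO₂ > (CH₃)₂CH–OPh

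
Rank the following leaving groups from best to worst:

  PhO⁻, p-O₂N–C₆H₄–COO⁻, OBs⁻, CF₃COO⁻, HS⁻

OBs⁻ > CF₃COO⁻ > p-O₂N–C₆H₄–COO⁻ > HS⁻ > PhO⁻

A good leaving group is a weak base: the lower the pKₐ of its conjugate acid, the more readily it departs.
OBs⁻: pKₐ(p-BrC₆H₄SO₃H) ≈ -2.8
CF₃COO⁻: pKₐ(CF₃COOH) ≈ 0.2
p-O₂N–C₆H₄–COO⁻: pKₐ(p-nitrobenzoic acid) ≈ 3.4
HS⁻: pKₐ(H₂S) ≈ 7
PhO⁻: pKₐ(C₆H₅OH (phenol)) ≈ 10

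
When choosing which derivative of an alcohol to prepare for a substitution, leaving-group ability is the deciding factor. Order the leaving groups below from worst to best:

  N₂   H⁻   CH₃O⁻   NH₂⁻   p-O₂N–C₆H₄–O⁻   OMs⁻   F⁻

NH₂⁻ < H⁻ < CH₃O⁻ < p-O₂N–C₆H₄–O⁻ < F⁻ < OMs⁻ < N₂

N₂: no meaningful conjugate acid; N₂ departs as an exceptionally stable neutral molecule
OMs⁻: pKₐ(CH₃SO₃H (MsOH)) ≈ -1.9
F⁻: pKₐ(HF) ≈ 3.2 — small and strongly basic; the poor halide leaving group
p-O₂N–C₆H₄–O⁻: pKₐ(p-nitrophenol) ≈ 7.2 — nitro group delocalises the charge; the classic chromogenic LG
CH₃O⁻: pKₐ(CH₃OH) ≈ 15.5 — strong base; alkoxides do not leave unassisted
H⁻: pKₐ(H₂) ≈ 36 — extremely strong base; leaves only in special hydride-transfer contexts
NH₂⁻: pKₐ(NH₃) ≈ 38
The question asks for worst first, so the sequence is read in increasing leaving-group ability.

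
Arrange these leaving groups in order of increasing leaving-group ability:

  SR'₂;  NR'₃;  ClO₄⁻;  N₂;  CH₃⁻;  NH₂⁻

Leaving-group ability tracks the stability of the departed species; conjugate-acid pKₐ is the usual yardstick (lower pKₐ → better LG).
N₂: no meaningful conjugate acid; N₂ departs as an exceptionally stable neutral molecule
ClO₄⁻: pKₐ(HClO₄) ≈ -10
SR'₂: pKₐ(R'₂SH⁺) ≈ -7
NR'₃: pKₐ(R'₃NH⁺) ≈ 10.7
NH₂⁻: pKₐ(NH₃) ≈ 38
CH₃⁻: pKₐ(CH₄) ≈ 48
The question asks for worst first, so the sequence is read in increasing leaving-group ability.

CH₃⁻ < NH₂⁻ < NR'₃ < SR'₂ < ClO₄⁻ < N₂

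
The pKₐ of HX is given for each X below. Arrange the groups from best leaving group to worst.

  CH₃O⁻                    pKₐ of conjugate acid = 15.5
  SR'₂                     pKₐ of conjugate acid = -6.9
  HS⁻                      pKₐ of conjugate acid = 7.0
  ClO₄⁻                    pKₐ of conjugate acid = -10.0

ClO₄⁻ > SR'₂ > HS⁻ > CH₃O⁻

Lower conjugate-acid pKₐ ⇒ weaker base ⇒ better leaving group.
Sorting by the given values: ClO₄⁻ (-10.0), SR'₂ (-6.9), HS⁻ (7.0), CH₃O⁻ (15.5).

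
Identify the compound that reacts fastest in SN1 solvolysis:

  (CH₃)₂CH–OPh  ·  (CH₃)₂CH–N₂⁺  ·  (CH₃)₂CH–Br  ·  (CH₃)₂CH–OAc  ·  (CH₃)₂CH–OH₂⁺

Same R in every case — rank the leaving groups.
Rank by basicity of the departing species: weakest base leaves most easily.
(CH₃)₂CH–N₂⁺ loses N₂: no meaningful conjugate acid; N₂ departs as an exceptionally stable neutral molecule
(CH₃)₂CH–Br loses Br⁻: pKₐ(HBr) ≈ -9
(CH₃)₂CH–OH₂⁺ loses H₂O: pKₐ(H₃O⁺) ≈ -1.7
(CH₃)₂CH–OAc loses AcO⁻: pKₐ(CH₃COOH) ≈ 4.8
(CH₃)₂CH–OPh loses PhO⁻: pKₐ(C₆H₅OH (phenol)) ≈ 10

(CH₃)₂CH–N₂⁺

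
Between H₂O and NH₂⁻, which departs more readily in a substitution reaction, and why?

H₂O

H₂O is the better leaving group.
pKₐ(H₃O⁺) ≈ -1.7 versus pKₐ(NH₃) ≈ 38: H₂O is the much weaker base.
Neutral; leaves from a protonated alcohol (R–OH₂⁺).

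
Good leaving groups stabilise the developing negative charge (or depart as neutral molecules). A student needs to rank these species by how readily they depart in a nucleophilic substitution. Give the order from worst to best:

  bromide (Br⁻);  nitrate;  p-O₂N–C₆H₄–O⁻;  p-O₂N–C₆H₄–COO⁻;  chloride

p-O₂N–C₆H₄–O⁻ < p-O₂N–C₆H₄–COO⁻ < nitrate < chloride < bromide (Br⁻)

bromide (Br⁻): pKₐ(HBr) ≈ -9
chloride: pKₐ(HCl) ≈ -7
nitrate: pKₐ(HNO₃) ≈ -1.3
p-O₂N–C₆H₄–COO⁻: pKₐ(p-nitrobenzoic acid) ≈ 3.4
p-O₂N–C₆H₄–O⁻: pKₐ(p-nitrophenol) ≈ 7.2
Listed from poorest to best leaving group as asked.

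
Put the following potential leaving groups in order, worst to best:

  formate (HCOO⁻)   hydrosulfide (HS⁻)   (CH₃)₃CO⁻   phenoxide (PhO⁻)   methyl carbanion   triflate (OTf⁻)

methyl carbanion < (CH₃)₃CO⁻ < phenoxide (PhO⁻) < hydrosulfide (HS⁻) < formate (HCOO⁻) < triflate (OTf⁻)

Rank by basicity of the departing species: weakest base leaves most easily.
triflate (OTf⁻): pKₐ(CF₃SO₃H (triflic acid)) ≈ -14
formate (HCOO⁻): pKₐ(HCOOH) ≈ 3.8
hydrosulfide (HS⁻): pKₐ(H₂S) ≈ 7
phenoxide (PhO⁻): pKₐ(C₆H₅OH (phenol)) ≈ 10
(CH₃)₃CO⁻: pKₐ(t-BuOH) ≈ 18
methyl carbanion: pKₐ(CH₄) ≈ 48
Reversing gives the worst-to-best order requested.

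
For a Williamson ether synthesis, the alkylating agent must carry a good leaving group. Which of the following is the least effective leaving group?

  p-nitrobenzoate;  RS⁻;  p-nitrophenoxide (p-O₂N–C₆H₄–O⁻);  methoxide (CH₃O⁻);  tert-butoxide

Leaving-group ability tracks the stability of the departed species; conjugate-acid pKₐ is the usual yardstick (lower pKₐ → better LG).
p-nitrobenzoate: pKₐ(p-nitrobenzoic acid) ≈ 3.4
p-nitrophenoxide (p-O₂N–C₆H₄–O⁻): pKₐ(p-nitrophenol) ≈ 7.2
RS⁻: pKₐ(RSH (a thiol)) ≈ 10.5
methoxide (CH₃O⁻): pKₐ(CH₃OH) ≈ 15.5
tert-butoxide: pKₐ(t-BuOH) ≈ 18

tert-butoxide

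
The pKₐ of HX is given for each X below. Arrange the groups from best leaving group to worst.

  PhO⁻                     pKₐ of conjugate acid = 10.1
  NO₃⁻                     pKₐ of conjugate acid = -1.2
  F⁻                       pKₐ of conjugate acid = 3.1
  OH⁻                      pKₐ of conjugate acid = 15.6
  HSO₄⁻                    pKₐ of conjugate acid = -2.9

Lower conjugate-acid pKₐ ⇒ weaker base ⇒ better leaving group.
Sorting by the given values: HSO₄⁻ (-2.9), NO₃⁻ (-1.2), F⁻ (3.1), PhO⁻ (10.1), OH⁻ (15.6).

HSO₄⁻ > NO₃⁻ > F⁻ > PhO⁻ > OH⁻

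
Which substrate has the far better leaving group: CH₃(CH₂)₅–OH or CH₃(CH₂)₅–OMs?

From CH₃(CH₂)₅–OH the departing group would be OH⁻ (pKₐ(H₂O) ≈ 15.7). Strong base; essentially never leaves without prior activation.
From CH₃(CH₂)₅–OMs the leaving group is OMs⁻ (pKₐ(CH₃SO₃H (MsOH)) ≈ -1.9). Resonance-delocalised alkanesulfonate.
(In practice CH₃(CH₂)₅–OMs is made from CH₃(CH₂)₅–OH by treatment with MsCl / Et₃N, converting the hydroxyl into a mesylate.)

CH₃(CH₂)₅–OMs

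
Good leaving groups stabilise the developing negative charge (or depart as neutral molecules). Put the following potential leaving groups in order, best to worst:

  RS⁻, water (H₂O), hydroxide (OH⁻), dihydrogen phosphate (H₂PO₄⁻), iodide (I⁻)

iodide (I⁻) > water (H₂O) > dihydrogen phosphate (H₂PO₄⁻) > RS⁻ > hydroxide (OH⁻)

iodide (I⁻): pKₐ(HI) ≈ -10
water (H₂O): pKₐ(H₃O⁺) ≈ -1.7 — neutral; leaves from a protonated alcohol (R–OH₂⁺)
dihydrogen phosphate (H₂PO₄⁻): pKₐ(H₃PO₄) ≈ 2.1 — moderate base; biological leaving group after further activation
RS⁻: pKₐ(RSH (a thiol)) ≈ 10.5 — moderately basic; rarely leaves without activation
hydroxide (OH⁻): pKₐ(H₂O) ≈ 15.7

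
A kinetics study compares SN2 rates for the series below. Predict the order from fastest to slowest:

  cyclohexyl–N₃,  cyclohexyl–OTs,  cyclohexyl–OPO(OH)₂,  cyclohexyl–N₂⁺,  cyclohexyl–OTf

cyclohexyl–N₂⁺ > cyclohexyl–OTf > cyclohexyl–OTs > cyclohexyl–OPO(OH)₂ > cyclohexyl–N₃

Same R in every case — rank the leaving groups.
A good leaving group is a weak base: the lower the pKₐ of its conjugate acid, the more readily it departs.
cyclohexyl–N₂⁺ loses N₂: no meaningful conjugate acid; N₂ departs as an exceptionally stable neutral molecule
cyclohexyl–OTf loses OTf⁻: pKₐ(CF₃SO₃H (triflic acid)) ≈ -14
cyclohexyl–OTs loses OTs⁻: pKₐ(p-CH₃C₆H₄SO₃H (TsOH)) ≈ -2.8
cyclohexyl–OPO(OH)₂ loses H₂PO₄⁻: pKₐ(H₃PO₄) ≈ 2.1
cyclohexyl–N₃ loses N₃⁻: pKₐ(HN₃) ≈ 4.7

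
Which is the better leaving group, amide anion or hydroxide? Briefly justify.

hydroxide is the better leaving group.
pKₐ(H₂O) ≈ 15.7 versus pKₐ(NH₃) ≈ 38: hydroxide is the much weaker base.
Strong base; essentially never leaves without prior activation.

hydroxide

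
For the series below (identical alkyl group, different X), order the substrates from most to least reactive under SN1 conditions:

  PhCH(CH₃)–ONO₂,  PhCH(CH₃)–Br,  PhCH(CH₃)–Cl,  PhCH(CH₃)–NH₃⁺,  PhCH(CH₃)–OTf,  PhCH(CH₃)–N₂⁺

With the same alkyl group throughout, only the leaving group differentiates the rates.
A good leaving group is a weak base: the lower the pKₐ of its conjugate acid, the more readily it departs.
PhCH(CH₃)–N₂⁺ loses N₂: no meaningful conjugate acid; N₂ departs as an exceptionally stable neutral molecule
PhCH(CH₃)–OTf loses OTf⁻: pKₐ(CF₃SO₃H (triflic acid)) ≈ -14
PhCH(CH₃)–Br loses Br⁻: pKₐ(HBr) ≈ -9
PhCH(CH₃)–Cl loses Cl⁻: pKₐ(HCl) ≈ -7
PhCH(CH₃)–ONO₂ loses NO₃⁻: pKₐ(HNO₃) ≈ -1.3
PhCH(CH₃)–NH₃⁺ loses NH₃: pKₐ(NH₄⁺) ≈ 9.2

PhCH(CH₃)–N₂⁺ > PhCH(CH₃)–OTf > PhCH(CH₃)–Br > PhCH(CH₃)–Cl > PhCH(CH₃)–ONO₂ > PhCH(CH₃)–NH₃⁺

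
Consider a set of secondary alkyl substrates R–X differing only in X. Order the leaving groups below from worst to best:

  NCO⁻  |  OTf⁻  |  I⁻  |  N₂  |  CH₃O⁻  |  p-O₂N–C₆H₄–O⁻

CH₃O⁻ < p-O₂N–C₆H₄–O⁻ < NCO⁻ < I⁻ < OTf⁻ < N₂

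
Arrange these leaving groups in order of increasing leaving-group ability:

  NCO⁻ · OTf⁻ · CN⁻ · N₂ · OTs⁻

A good leaving group is a weak base: the lower the pKₐ of its conjugate acid, the more readily it departs.
N₂: no meaningful conjugate acid; N₂ departs as an exceptionally stable neutral molecule
OTf⁻: pKₐ(CF₃SO₃H (triflic acid)) ≈ -14 — charge spread over three oxygens and a CF₃ group; the premier leaving group in synthesis
OTs⁻: pKₐ(p-CH₃C₆H₄SO₃H (TsOH)) ≈ -2.8
NCO⁻: pKₐ(HOCN) ≈ 3.5 — resonance between N and O
CN⁻: pKₐ(HCN) ≈ 9.2 — sp carbon stabilises the charge somewhat, but still a poor LG
Reversing gives the worst-to-best order requested.

CN⁻ < NCO⁻ < OTs⁻ < OTf⁻ < N₂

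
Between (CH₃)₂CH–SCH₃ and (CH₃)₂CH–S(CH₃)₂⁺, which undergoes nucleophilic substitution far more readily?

(CH₃)₂CH–S(CH₃)₂⁺

From (CH₃)₂CH–SCH₃ the departing group would be RS⁻ (pKₐ(RSH (a thiol)) ≈ 10.5). Moderately basic; rarely leaves without activation.
From (CH₃)₂CH–S(CH₃)₂⁺ the leaving group is SR'₂ (pKₐ(R'₂SH⁺) ≈ -7). Neutral; leaves from a sulfonium salt (R–SR'₂⁺).
(In practice (CH₃)₂CH–S(CH₃)₂⁺ is made from (CH₃)₂CH–SCH₃ by S-methylation with CH₃I, allowing neutral dimethyl sulfide, rather than methanethiolate, to depart.)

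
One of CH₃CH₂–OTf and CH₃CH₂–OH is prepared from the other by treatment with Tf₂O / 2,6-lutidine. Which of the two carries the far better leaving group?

CH₃CH₂–OTf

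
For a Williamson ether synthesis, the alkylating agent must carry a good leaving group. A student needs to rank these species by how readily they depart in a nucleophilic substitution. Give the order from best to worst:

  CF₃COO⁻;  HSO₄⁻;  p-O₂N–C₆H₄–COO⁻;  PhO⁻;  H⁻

The more stable X⁻ (or X) is on its own — i.e. the weaker a base it is — the better a leaving group it makes.
HSO₄⁻: pKₐ(H₂SO₄) ≈ -3 — conjugate base of a strong mineral acid
CF₃COO⁻: pKₐ(CF₃COOH) ≈ 0.2
p-O₂N–C₆H₄–COO⁻: pKₐ(p-nitrobenzoic acid) ≈ 3.4
PhO⁻: pKₐ(C₆H₅OH (phenol)) ≈ 10
H⁻: pKₐ(H₂) ≈ 36

HSO₄⁻ > CF₃COO⁻ > p-O₂N–C₆H₄–COO⁻ > PhO⁻ > H⁻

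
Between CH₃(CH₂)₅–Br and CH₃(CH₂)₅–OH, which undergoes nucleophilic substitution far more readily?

CH₃(CH₂)₅–Br

From CH₃(CH₂)₅–OH the departing group would be OH⁻ (pKₐ(H₂O) ≈ 15.7). Strong base; essentially never leaves without prior activation.
From CH₃(CH₂)₅–Br the leaving group is Br⁻ (pKₐ(HBr) ≈ -9). Weak base; good leaving group.
(In practice CH₃(CH₂)₅–Br is made from CH₃(CH₂)₅–OH by treatment with PBr₃, replacing the hydroxyl with bromide.)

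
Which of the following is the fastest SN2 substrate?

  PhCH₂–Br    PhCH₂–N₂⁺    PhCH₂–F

PhCH₂–N₂⁺

With the same alkyl group throughout, only the leaving group differentiates the rates.
Rank by basicity of the departing species: weakest base leaves most easily.
PhCH₂–N₂⁺ loses N₂: no meaningful conjugate acid; N₂ departs as an exceptionally stable neutral molecule
PhCH₂–Br loses Br⁻: pKₐ(HBr) ≈ -9
PhCH₂–F loses F⁻: pKₐ(HF) ≈ 3.2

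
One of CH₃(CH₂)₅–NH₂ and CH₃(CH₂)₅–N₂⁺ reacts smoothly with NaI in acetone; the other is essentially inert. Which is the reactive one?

CH₃(CH₂)₅–N₂⁺

From CH₃(CH₂)₅–NH₂ the departing group would be NH₂⁻ (pKₐ(NH₃) ≈ 38). Extremely strong base; never a leaving group.
From CH₃(CH₂)₅–N₂⁺ the leaving group is N₂ (no meaningful conjugate acid; N₂ departs as an exceptionally stable neutral molecule).
(In practice CH₃(CH₂)₅–N₂⁺ is made from CH₃(CH₂)₅–NH₂ by diazotisation (NaNO₂ / HCl, 0 °C), generating a diazonium salt that expels N₂.)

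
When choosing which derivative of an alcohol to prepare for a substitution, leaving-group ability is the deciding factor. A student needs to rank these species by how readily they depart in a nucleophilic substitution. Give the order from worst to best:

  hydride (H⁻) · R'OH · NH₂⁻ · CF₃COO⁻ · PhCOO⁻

The more stable X⁻ (or X) is on its own — i.e. the weaker a base it is — the better a leaving group it makes.
R'OH: pKₐ(R'OH₂⁺) ≈ -2.4 — neutral; leaves from a protonated ether (an oxonium ion, R–O(H)R'⁺)
CF₃COO⁻: pKₐ(CF₃COOH) ≈ 0.2 — strongly electron-withdrawing CF₃ stabilises the carboxylate
PhCOO⁻: pKₐ(C₆H₅COOH) ≈ 4.2 — aryl carboxylate
hydride (H⁻): pKₐ(H₂) ≈ 36
NH₂⁻: pKₐ(NH₃) ≈ 38 — extremely strong base; never a leaving group
Listed from poorest to best leaving group as asked.

NH₂⁻ < hydride (H⁻) < PhCOO⁻ < CF₃COO⁻ < R'OH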